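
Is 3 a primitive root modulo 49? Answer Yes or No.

Yes

φ(49) = φ(7^2) = 7·(7−1) = 42 = 2 · 3 · 7.
An element g generates (Z/49Z)^× iff g^(42/q) ≢ 1 (mod 49) for each prime q ∈ {2, 3, 7}.
3^21 ≡ 48 (mod 49)  [q = 2: ≢ 1 ✓]
3^14 ≡ 30 (mod 49)  [q = 3: ≢ 1 ✓]
3^6 ≡ 43 (mod 49)  [q = 7: ≢ 1 ✓]
All checks pass, so 3 has order 42 and is a primitive root modulo 49.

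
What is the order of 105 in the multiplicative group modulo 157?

78

By Lagrange's theorem, ord_157(105) divides φ(157) = 157 − 1 = 156 = 2^2 · 3 · 13.
Divisors of 156: 1, 2, 3, 4, 6, 12, 13, 26, 39, 52, 78, 156.
Check 105^d mod 157 for each divisor in increasing order:
105^1 ≡ 105
105^2 ≡ 35
105^3 ≡ 64
105^4 ≡ 126
105^6 ≡ 14
105^12 ≡ 39
105^13 ≡ 13
105^26 ≡ 12
105^39 ≡ 156
105^52 ≡ 144
105^78 ≡ 1
Hence ord(105) = 78.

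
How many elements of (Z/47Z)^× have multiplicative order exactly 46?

22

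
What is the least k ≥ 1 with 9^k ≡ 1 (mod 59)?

Since 9 ∈ (Z/59Z)^×, its order divides φ(59) = 59 − 1 = 58 = 2 · 29.
Divisors of 58: 1, 2, 29, 58.
Compute 9^d (mod 59) for the divisors d until we hit 1:
9^1 ≡ 9 (mod 59)
9^2 ≡ 22 (mod 59)
9^29 ≡ 1 (mod 59) ✓
The smallest such exponent is 29, so the order of 9 is 29.

29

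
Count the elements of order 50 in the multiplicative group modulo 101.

φ(101) = 101 − 1 = 100 = 2^2 · 5^2.
Since (Z/101Z)^× is cyclic of order 100, the number of elements of order d is φ(d) when d | 100 and 0 otherwise.
50 = 2 · 5^2 divides 100, and φ(50) = 20.

20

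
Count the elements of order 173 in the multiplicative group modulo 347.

172

φ(347) = 347 − 1 = 346 = 2 · 173.
In a cyclic group of order 346, there are φ(d) elements of order d for each divisor d of 346, and zero for non-divisors.
173 | 346, and φ(173) = 173 − 1 = 172.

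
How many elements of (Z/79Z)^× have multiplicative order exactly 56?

φ(79) = 79 − 1 = 78 = 2 · 3 · 13.
(Z/79Z)^× is cyclic (|G| = 78); a cyclic group of order m has exactly φ(d) elements of each order d | m, and none otherwise.
56 does not divide 78, so no element of (Z/79Z)^× has order 56.

0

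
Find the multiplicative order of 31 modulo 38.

6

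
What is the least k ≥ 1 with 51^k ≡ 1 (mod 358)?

The order of 51 must divide φ(358) = φ(2)·φ(179) = 1·178 = 178 = 2 · 89.
Divisors of 178: 1, 2, 89, 178.
Check 51^d mod 358 for each divisor in increasing order:
51^1 ≡ 51 (mod 358)
51^2 ≡ 95 (mod 358)
51^89 ≡ 1 (mod 358) ✓
The smallest such exponent is 89, so the order of 51 is 89.

89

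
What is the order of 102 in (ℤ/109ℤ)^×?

Since 102 ∈ (Z/109Z)^×, its order divides φ(109) = 109 − 1 = 108 = 2^2 · 3^3.
Divisors of 108: 1, 2, 3, 4, 6, 9, 12, 18, 27, 36, 54, 108.
Test each divisor d:
102^1 ≡ 102
102^2 ≡ 49
102^3 ≡ 93
102^4 ≡ 3
102^6 ≡ 38
102^9 ≡ 46
102^12 ≡ 27
102^18 ≡ 45
102^27 ≡ 108
102^36 ≡ 63
102^54 ≡ 1
So ord_109(102) = 54.

54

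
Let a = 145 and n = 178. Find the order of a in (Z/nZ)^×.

88

ord(145) | φ(178) = φ(2)·φ(89) = 1·88 = 88 = 2^3 · 11.
Divisors of 88: 1, 2, 4, 8, 11, 22, 44, 88.
Compute 145^d (mod 178) for the divisors d until we hit 1:
145^1 ≡ 145 (mod 178)
145^2 ≡ 21 (mod 178)
145^4 ≡ 85 (mod 178)
145^8 ≡ 105 (mod 178)
145^11 ≡ 37 (mod 178)
145^22 ≡ 123 (mod 178)
145^44 ≡ 177 (mod 178)
145^88 ≡ 1 (mod 178) ✓
Therefore the multiplicative order of 145 modulo 178 is 88.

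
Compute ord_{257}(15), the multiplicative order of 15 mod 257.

32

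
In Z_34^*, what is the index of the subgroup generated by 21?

ord(21) | φ(34) = φ(2)·φ(17) = 1·16 = 16 = 2^4.
Divisors of 16: 1, 2, 4, 8, 16.
Test each divisor d:
21^1 ≡ 21
21^2 ≡ 33
21^4 ≡ 1
Thus |⟨21⟩| = ord(21) = 4.
The index is φ(34) / ord(21) = 16 / 4 = 4.

4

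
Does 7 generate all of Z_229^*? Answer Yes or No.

Yes

φ(229) = 229 − 1 = 228 = 2^2 · 3 · 19.
It suffices to check that the order of 7 is not a proper divisor of 228: compute 7^(228/q) for q ∈ {2, 3, 19}.
7^114 ≡ 228 (mod 229)  [q = 2: ≢ 1 ✓]
7^76 ≡ 94 (mod 229)  [q = 3: ≢ 1 ✓]
7^12 ≡ 43 (mod 229)  [q = 19: ≢ 1 ✓]
None equal 1, so ord_229(7) = 228: 7 is a primitive root.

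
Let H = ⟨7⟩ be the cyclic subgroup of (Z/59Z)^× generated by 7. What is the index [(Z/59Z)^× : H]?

The order of 7 must divide φ(59) = 59 − 1 = 58 = 2 · 29.
Divisors of 58: 1, 2, 29, 58.
Compute 7^d (mod 59) for the divisors d until we hit 1:
7^1 ≡ 7
7^2 ≡ 49
7^29 ≡ 1
The order of 7 is 29, so the subgroup it generates has 29 elements.
The index is φ(59) / ord(7) = 58 / 29 = 2.

2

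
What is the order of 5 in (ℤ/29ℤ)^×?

14

By Lagrange's theorem, ord_29(5) divides φ(29) = 29 − 1 = 28 = 2^2 · 7.
Divisors of 28: 1, 2, 4, 7, 14, 28.
Compute 5^d (mod 29) for the divisors d until we hit 1:
5^1 ≡ 5
5^2 ≡ 25
5^4 ≡ 16
5^7 ≡ 28
5^14 ≡ 1
The smallest such exponent is 14, so the order of 5 is 14.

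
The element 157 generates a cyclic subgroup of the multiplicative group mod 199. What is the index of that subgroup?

6

ord(157) | φ(199) = 199 − 1 = 198 = 2 · 3^2 · 11.
Divisors of 198: 1, 2, 3, 6, 9, 11, 18, 22, 33, 66, 99, 198.
Check 157^d mod 199 for each divisor in increasing order:
157^1 ≡ 157 (mod 199)
157^2 ≡ 172 (mod 199)
157^3 ≡ 139 (mod 199)
157^6 ≡ 18 (mod 199)
157^9 ≡ 114 (mod 199)
157^11 ≡ 106 (mod 199)
157^18 ≡ 61 (mod 199)
157^22 ≡ 92 (mod 199)
157^33 ≡ 1 (mod 199) ✓
Thus |⟨157⟩| = ord(157) = 33.
[(Z/199Z)^× : ⟨157⟩] = 198/33 = 6.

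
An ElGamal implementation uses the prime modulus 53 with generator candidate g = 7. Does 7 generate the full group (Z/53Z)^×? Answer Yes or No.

φ(53) = 53 − 1 = 52 = 2^2 · 13.
An element g generates (Z/53Z)^× iff g^(52/q) ≢ 1 (mod 53) for each prime q ∈ {2, 13}.
7^26 ≡ 1 (mod 53)  [q = 2: ≡ 1 ✗]
7^4 ≡ 16 (mod 53)  [q = 13: ≢ 1 ✓]
Since 7^26 ≡ 1, the order of 7 divides 26 < 52, so 7 is not a primitive root.

No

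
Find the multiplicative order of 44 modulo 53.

ord(44) | φ(53) = 53 − 1 = 52 = 2^2 · 13.
Divisors of 52: 1, 2, 4, 13, 26, 52.
Check 44^d mod 53 for each divisor in increasing order:
44^1 ≡ 44 (mod 53)
44^2 ≡ 28 (mod 53)
44^4 ≡ 42 (mod 53)
44^13 ≡ 1 (mod 53) ✓
Hence ord(44) = 13.

13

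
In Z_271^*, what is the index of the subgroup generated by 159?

Since 159 ∈ (Z/271Z)^×, its order divides φ(271) = 271 − 1 = 270 = 2 · 3^3 · 5.
Divisors of 270: 1, 2, 3, 5, 6, 9, 10, 15, 18, 27, 30, 45, 54, 90, 135, 270.
Check 159^d mod 271 for each divisor in increasing order:
159^1 ≡ 159 (mod 271)
159^2 ≡ 78 (mod 271)
159^3 ≡ 207 (mod 271)
159^5 ≡ 157 (mod 271)
159^6 ≡ 31 (mod 271)
159^9 ≡ 184 (mod 271)
159^10 ≡ 259 (mod 271)
159^15 ≡ 13 (mod 271)
159^18 ≡ 252 (mod 271)
159^27 ≡ 27 (mod 271)
159^30 ≡ 169 (mod 271)
159^45 ≡ 29 (mod 271)
159^54 ≡ 187 (mod 271)
159^90 ≡ 28 (mod 271)
159^135 ≡ 270 (mod 271)
159^270 ≡ 1 (mod 271) ✓
Thus |⟨159⟩| = ord(159) = 270.
Index = |(Z/271Z)^×| / |⟨159⟩| = 270 / 270 = 1.

1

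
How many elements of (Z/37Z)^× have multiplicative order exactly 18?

6

φ(37) = 37 − 1 = 36 = 2^2 · 3^2.
(Z/37Z)^× is cyclic (|G| = 36); a cyclic group of order m has exactly φ(d) elements of each order d | m, and none otherwise.
18 = 2 · 3^2 divides 36, and φ(18) = 6.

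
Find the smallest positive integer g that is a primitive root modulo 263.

5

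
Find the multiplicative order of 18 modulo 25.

4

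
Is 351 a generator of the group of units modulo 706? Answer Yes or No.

φ(706) = φ(2)·φ(353) = 1·352 = 352 = 2^5 · 11.
It suffices to check that the order of 351 is not a proper divisor of 352: compute 351^(352/q) for q ∈ {2, 11}.
351^176 ≡ 1 (mod 706)  [q = 2: ≡ 1 ✗]
351^32 ≡ 411 (mod 706)  [q = 11: ≢ 1 ✓]
Since 351^176 ≡ 1, the order of 351 divides 176 < 352, so 351 is not a primitive root.

No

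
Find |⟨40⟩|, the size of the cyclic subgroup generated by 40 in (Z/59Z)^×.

The order of 40 must divide φ(59) = 59 − 1 = 58 = 2 · 29.
Divisors of 58: 1, 2, 29, 58.
Test each divisor d:
40^1 ≡ 40 (mod 59)
40^2 ≡ 7 (mod 59)
40^29 ≡ 58 (mod 59)
40^58 ≡ 1 (mod 59) ✓
Hence ord(40) = 58.

58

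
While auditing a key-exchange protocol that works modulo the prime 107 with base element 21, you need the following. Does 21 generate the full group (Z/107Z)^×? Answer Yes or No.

Yes

φ(107) = 107 − 1 = 106 = 2 · 53.
An element g generates (Z/107Z)^× iff g^(106/q) ≢ 1 (mod 107) for each prime q ∈ {2, 53}.
21^53 ≡ 106 (mod 107)  [q = 2: ≢ 1 ✓]
21^2 ≡ 13 (mod 107)  [q = 53: ≢ 1 ✓]
None equal 1, so ord_107(21) = 106: 21 is a primitive root.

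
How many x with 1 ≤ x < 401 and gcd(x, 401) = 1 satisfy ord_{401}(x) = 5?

4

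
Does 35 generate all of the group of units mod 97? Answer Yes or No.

No

φ(97) = 97 − 1 = 96 = 2^5 · 3.
35 is a primitive root mod 97 iff 35^(φ(97)/q) ≢ 1 for every prime q | φ(97), i.e. q ∈ {2, 3}.
35^48 ≡ 1 (mod 97)  [q = 2: ≡ 1 ✗]
35^32 ≡ 61 (mod 97)  [q = 3: ≢ 1 ✓]
35^48 ≡ 1 shows ord(35) | 48, strictly less than φ(97); not a primitive root.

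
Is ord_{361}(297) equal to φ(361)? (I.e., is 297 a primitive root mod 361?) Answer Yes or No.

No

φ(361) = φ(19^2) = 19·(19−1) = 342 = 2 · 3^2 · 19.
297 is a primitive root mod 361 iff 297^(φ(361)/q) ≢ 1 for every prime q | φ(361), i.e. q ∈ {2, 3, 19}.
297^171 ≡ 360 (mod 361)  [q = 2: ≢ 1 ✓]
297^114 ≡ 1 (mod 361)  [q = 3: ≡ 1 ✗]
297^18 ≡ 343 (mod 361)  [q = 19: ≢ 1 ✓]
Since 297^114 ≡ 1, the order of 297 divides 114 < 342, so 297 is not a primitive root.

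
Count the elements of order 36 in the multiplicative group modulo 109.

φ(109) = 109 − 1 = 108 = 2^2 · 3^3.
Since (Z/109Z)^× is cyclic of order 108, the number of elements of order d is φ(d) when d | 108 and 0 otherwise.
36 = 2^2 · 3^2 divides 108, and φ(36) = 12.

12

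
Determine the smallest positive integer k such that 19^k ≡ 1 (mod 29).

The order of 19 must divide φ(29) = 29 − 1 = 28 = 2^2 · 7.
Divisors of 28: 1, 2, 4, 7, 14, 28.
Check 19^d mod 29 for each divisor in increasing order:
19^1 ≡ 19 (mod 29)
19^2 ≡ 13 (mod 29)
19^4 ≡ 24 (mod 29)
19^7 ≡ 12 (mod 29)
19^14 ≡ 28 (mod 29)
19^28 ≡ 1 (mod 29) ✓
Hence ord(19) = 28.

28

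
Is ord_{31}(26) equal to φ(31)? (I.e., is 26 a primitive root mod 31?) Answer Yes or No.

φ(31) = 31 − 1 = 30 = 2 · 3 · 5.
26 is a primitive root mod 31 iff 26^(φ(31)/q) ≢ 1 for every prime q | φ(31), i.e. q ∈ {2, 3, 5}.
26^15 ≡ 30 (mod 31)  [q = 2: ≢ 1 ✓]
26^10 ≡ 5 (mod 31)  [q = 3: ≢ 1 ✓]
26^6 ≡ 1 (mod 31)  [q = 5: ≡ 1 ✗]
Since 26^6 ≡ 1, the order of 26 divides 6 < 30, so 26 is not a primitive root.

No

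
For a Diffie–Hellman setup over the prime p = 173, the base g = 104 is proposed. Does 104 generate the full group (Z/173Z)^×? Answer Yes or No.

φ(173) = 173 − 1 = 172 = 2^2 · 43.
104 is a primitive root mod 173 iff 104^(φ(173)/q) ≢ 1 for every prime q | φ(173), i.e. q ∈ {2, 43}.
104^86 ≡ 172 (mod 173)  [q = 2: ≢ 1 ✓]
104^4 ≡ 142 (mod 173)  [q = 43: ≢ 1 ✓]
None equal 1, so ord_173(104) = 172: 104 is a primitive root.

Yes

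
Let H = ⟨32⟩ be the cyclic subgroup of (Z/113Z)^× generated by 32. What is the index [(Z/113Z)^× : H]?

By Lagrange's theorem, ord_113(32) divides φ(113) = 113 − 1 = 112 = 2^4 · 7.
Divisors of 112: 1, 2, 4, 7, 8, 14, 16, 28, 56, 112.
Evaluate successive powers at the divisors of 112:
32^1 ≡ 32 (mod 113)
32^2 ≡ 7 (mod 113)
32^4 ≡ 49 (mod 113)
32^7 ≡ 15 (mod 113)
32^8 ≡ 28 (mod 113)
32^14 ≡ 112 (mod 113)
32^16 ≡ 106 (mod 113)
32^28 ≡ 1 (mod 113) ✓
Thus |⟨32⟩| = ord(32) = 28.
Index = |(Z/113Z)^×| / |⟨32⟩| = 112 / 28 = 4.

4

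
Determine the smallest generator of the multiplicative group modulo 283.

3

φ(283) = 283 − 1 = 282 = 2 · 3 · 47.
Test candidates g = 2, 3, … against the prime factors q ∈ {2, 3, 47} of φ(283): g is a generator iff g^(282/q) ≢ 1 for every such q.
g = 2: 2^141 ≡ 282; 2^94 ≡ 1 — hits 1, so not a primitive root.
g = 3: 3^141 ≡ 282; 3^94 ≡ 238; 3^6 ≡ 163 — none is 1, so 3 is a primitive root.
The smallest primitive root modulo 283 is 3.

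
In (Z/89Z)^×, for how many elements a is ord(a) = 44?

20

φ(89) = 89 − 1 = 88 = 2^3 · 11.
Since (Z/89Z)^× is cyclic of order 88, the number of elements of order d is φ(d) when d | 88 and 0 otherwise.
44 = 2^2 · 11 divides 88, and φ(44) = 20.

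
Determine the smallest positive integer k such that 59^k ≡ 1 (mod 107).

106

ord(59) | φ(107) = 107 − 1 = 106 = 2 · 53.
Divisors of 106: 1, 2, 53, 106.
Check 59^d mod 107 for each divisor in increasing order:
59^1 ≡ 59 (mod 107)
59^2 ≡ 57 (mod 107)
59^53 ≡ 106 (mod 107)
59^106 ≡ 1 (mod 107) ✓
Hence ord(59) = 106.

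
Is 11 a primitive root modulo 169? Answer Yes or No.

Yes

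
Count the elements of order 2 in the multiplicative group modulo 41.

1

φ(41) = 41 − 1 = 40 = 2^3 · 5.
Since (Z/41Z)^× is cyclic of order 40, the number of elements of order d is φ(d) when d | 40 and 0 otherwise.
2 | 40, and φ(2) = 2 − 1 = 1.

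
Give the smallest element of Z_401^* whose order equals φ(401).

φ(401) = 401 − 1 = 400 = 2^4 · 5^2.
Test candidates g = 2, 3, … against the prime factors q ∈ {2, 5} of φ(401): g is a generator iff g^(400/q) ≢ 1 for every such q.
g = 2: 2^200 ≡ 1 — hits 1, so not a primitive root.
g = 3: 3^200 ≡ 400; 3^80 ≡ 72 — none is 1, so 3 is a primitive root.
Hence the least primitive root of 401 is 3.

3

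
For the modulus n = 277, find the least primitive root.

φ(277) = 277 − 1 = 276 = 2^2 · 3 · 23.
Test candidates g = 2, 3, … against the prime factors q ∈ {2, 3, 23} of φ(277): g is a generator iff g^(276/q) ≢ 1 for every such q.
g = 2: 2^138 ≡ 276; 2^92 ≡ 1 — hits 1, so not a primitive root.
g = 3: 3^138 ≡ 1 — hits 1, so not a primitive root.
g = 4: 4^138 ≡ 1 — hits 1, so not a primitive root.
g = 5: 5^138 ≡ 276; 5^92 ≡ 116; 5^12 ≡ 27 — none is 1, so 5 is a primitive root.
The smallest primitive root modulo 277 is 5.

5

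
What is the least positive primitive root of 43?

3

φ(43) = 43 − 1 = 42 = 2 · 3 · 7.
Test candidates g = 2, 3, … against the prime factors q ∈ {2, 3, 7} of φ(43): g is a generator iff g^(42/q) ≢ 1 for every such q.
g = 2: 2^21 ≡ 42; 2^14 ≡ 1 — hits 1, so not a primitive root.
g = 3: 3^21 ≡ 42; 3^14 ≡ 36; 3^6 ≡ 41 — none is 1, so 3 is a primitive root.
Hence the least primitive root of 43 is 3.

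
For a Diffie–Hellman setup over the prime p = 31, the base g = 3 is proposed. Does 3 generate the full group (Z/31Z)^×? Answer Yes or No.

φ(31) = 31 − 1 = 30 = 2 · 3 · 5.
Test 3^(30/q) mod 31 for each prime factor q of 30:
3^15 ≡ 30 (mod 31)  [q = 2: ≢ 1 ✓]
3^10 ≡ 25 (mod 31)  [q = 3: ≢ 1 ✓]
3^6 ≡ 16 (mod 31)  [q = 5: ≢ 1 ✓]
All checks pass, so 3 has order 30 and is a primitive root modulo 31.

Yes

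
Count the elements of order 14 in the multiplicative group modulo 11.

φ(11) = 11 − 1 = 10 = 2 · 5.
In a cyclic group of order 10, there are φ(d) elements of order d for each divisor d of 10, and zero for non-divisors.
Here 10 is not a multiple of 14, so there are no elements of order 14.

0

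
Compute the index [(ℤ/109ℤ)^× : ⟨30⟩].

The order of 30 must divide φ(109) = 109 − 1 = 108 = 2^2 · 3^3.
Divisors of 108: 1, 2, 3, 4, 6, 9, 12, 18, 27, 36, 54, 108.
Test each divisor d:
30^1 ≡ 30 (mod 109)
30^2 ≡ 28 (mod 109)
30^3 ≡ 77 (mod 109)
30^4 ≡ 21 (mod 109)
30^6 ≡ 43 (mod 109)
30^9 ≡ 41 (mod 109)
30^12 ≡ 105 (mod 109)
30^18 ≡ 46 (mod 109)
30^27 ≡ 33 (mod 109)
30^36 ≡ 45 (mod 109)
30^54 ≡ 108 (mod 109)
30^108 ≡ 1 (mod 109) ✓
The order of 30 is 108, so the subgroup it generates has 108 elements.
Index = |(Z/109Z)^×| / |⟨30⟩| = 108 / 108 = 1.

1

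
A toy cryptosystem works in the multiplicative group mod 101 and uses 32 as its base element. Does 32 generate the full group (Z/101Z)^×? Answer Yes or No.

φ(101) = 101 − 1 = 100 = 2^2 · 5^2.
32 is a primitive root mod 101 iff 32^(φ(101)/q) ≢ 1 for every prime q | φ(101), i.e. q ∈ {2, 5}.
32^50 ≡ 100 (mod 101)  [q = 2: ≢ 1 ✓]
32^20 ≡ 1 (mod 101)  [q = 5: ≡ 1 ✗]
The check at q = 5 fails, so 32 generates a proper subgroup.

No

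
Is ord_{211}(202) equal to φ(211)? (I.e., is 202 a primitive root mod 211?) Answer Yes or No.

Yes

φ(211) = 211 − 1 = 210 = 2 · 3 · 5 · 7.
It suffices to check that the order of 202 is not a proper divisor of 210: compute 202^(210/q) for q ∈ {2, 3, 5, 7}.
202^105 ≡ 210 (mod 211)  [q = 2: ≢ 1 ✓]
202^70 ≡ 14 (mod 211)  [q = 3: ≢ 1 ✓]
202^42 ≡ 107 (mod 211)  [q = 5: ≢ 1 ✓]
202^30 ≡ 123 (mod 211)  [q = 7: ≢ 1 ✓]
All checks pass, so 202 has order 210 and is a primitive root modulo 211.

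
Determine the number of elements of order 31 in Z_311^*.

φ(311) = 311 − 1 = 310 = 2 · 5 · 31.
Since (Z/311Z)^× is cyclic of order 310, the number of elements of order d is φ(d) when d | 310 and 0 otherwise.
31 | 310, and φ(31) = 31 − 1 = 30.

30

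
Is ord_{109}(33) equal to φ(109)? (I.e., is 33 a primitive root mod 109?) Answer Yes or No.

No

φ(109) = 109 − 1 = 108 = 2^2 · 3^3.
It suffices to check that the order of 33 is not a proper divisor of 108: compute 33^(108/q) for q ∈ {2, 3}.
33^54 ≡ 108 (mod 109)  [q = 2: ≢ 1 ✓]
33^36 ≡ 1 (mod 109)  [q = 3: ≡ 1 ✗]
Since 33^36 ≡ 1, the order of 33 divides 36 < 108, so 33 is not a primitive root.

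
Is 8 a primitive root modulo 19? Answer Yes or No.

No

φ(19) = 19 − 1 = 18 = 2 · 3^2.
8 is a primitive root mod 19 iff 8^(φ(19)/q) ≢ 1 for every prime q | φ(19), i.e. q ∈ {2, 3}.
8^9 ≡ 18 (mod 19)  [q = 2: ≢ 1 ✓]
8^6 ≡ 1 (mod 19)  [q = 3: ≡ 1 ✗]
The check at q = 3 fails, so 8 generates a proper subgroup.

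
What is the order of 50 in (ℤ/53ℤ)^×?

52

ord(50) | φ(53) = 53 − 1 = 52 = 2^2 · 13.
Divisors of 52: 1, 2, 4, 13, 26, 52.
Test each divisor d:
50^1 ≡ 50 (mod 53)
50^2 ≡ 9 (mod 53)
50^4 ≡ 28 (mod 53)
50^13 ≡ 23 (mod 53)
50^26 ≡ 52 (mod 53)
50^52 ≡ 1 (mod 53) ✓
Therefore the multiplicative order of 50 modulo 53 is 52.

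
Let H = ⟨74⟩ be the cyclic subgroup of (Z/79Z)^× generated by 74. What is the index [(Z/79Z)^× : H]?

1

By Lagrange's theorem, ord_79(74) divides φ(79) = 79 − 1 = 78 = 2 · 3 · 13.
Divisors of 78: 1, 2, 3, 6, 13, 26, 39, 78.
Compute 74^d (mod 79) for the divisors d until we hit 1:
74^1 ≡ 74 (mod 79)
74^2 ≡ 25 (mod 79)
74^3 ≡ 33 (mod 79)
74^6 ≡ 62 (mod 79)
74^13 ≡ 56 (mod 79)
74^26 ≡ 55 (mod 79)
74^39 ≡ 78 (mod 79)
74^78 ≡ 1 (mod 79) ✓
So ord_79(74) = 78, hence |⟨74⟩| = 78.
[(Z/79Z)^× : ⟨74⟩] = 78/78 = 1.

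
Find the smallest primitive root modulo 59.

2

φ(59) = 59 − 1 = 58 = 2 · 29.
g is a primitive root iff g^(58/q) ≢ 1 (mod 59) for each prime q ∈ {2, 29}.
g = 2: 2^29 ≡ 58; 2^2 ≡ 4 — none is 1, so 2 is a primitive root.
The smallest primitive root modulo 59 is 2.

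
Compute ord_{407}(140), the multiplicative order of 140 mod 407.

60

The order of 140 must divide φ(407) = φ(11·37) = (11−1)·(37−1) = 10·36 = 360 = 2^3 · 3^2 · 5.
Divisors of 360: 1, 2, 3, 4, 5, 6, 8, 9, 10, 12, 15, 18, 20, 24, 30, 36, 40, 45, 60, 72, 90, 120, 180, 360.
Evaluate successive powers at the divisors of 360:
140^1 ≡ 140 (mod 407)
140^2 ≡ 64 (mod 407)
140^3 ≡ 6 (mod 407)
140^4 ≡ 26 (mod 407)
140^5 ≡ 384 (mod 407)
140^6 ≡ 36 (mod 407)
140^8 ≡ 269 (mod 407)
140^9 ≡ 216 (mod 407)
140^10 ≡ 122 (mod 407)
140^12 ≡ 75 (mod 407)
140^15 ≡ 43 (mod 407)
140^18 ≡ 258 (mod 407)
140^20 ≡ 232 (mod 407)
140^24 ≡ 334 (mod 407)
140^30 ≡ 221 (mod 407)
140^36 ≡ 223 (mod 407)
140^40 ≡ 100 (mod 407)
140^45 ≡ 142 (mod 407)
140^60 ≡ 1 (mod 407) ✓
Therefore the multiplicative order of 140 modulo 407 is 60.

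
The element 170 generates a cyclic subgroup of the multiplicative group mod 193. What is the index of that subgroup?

6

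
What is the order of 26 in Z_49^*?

42

ord(26) | φ(49) = φ(7^2) = 7·(7−1) = 42 = 2 · 3 · 7.
Divisors of 42: 1, 2, 3, 6, 7, 14, 21, 42.
Compute 26^d (mod 49) for the divisors d until we hit 1:
26^1 ≡ 26 (mod 49)
26^2 ≡ 39 (mod 49)
26^3 ≡ 34 (mod 49)
26^6 ≡ 29 (mod 49)
26^7 ≡ 19 (mod 49)
26^14 ≡ 18 (mod 49)
26^21 ≡ 48 (mod 49)
26^42 ≡ 1 (mod 49) ✓
Therefore the multiplicative order of 26 modulo 49 is 42.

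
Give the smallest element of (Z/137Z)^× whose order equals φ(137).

φ(137) = 137 − 1 = 136 = 2^3 · 17.
g is a primitive root iff g^(136/q) ≢ 1 (mod 137) for each prime q ∈ {2, 17}.
g = 2: 2^68 ≡ 1 — hits 1, so not a primitive root.
g = 3: 3^68 ≡ 136; 3^8 ≡ 122 — none is 1, so 3 is a primitive root.
Hence the least primitive root of 137 is 3.

3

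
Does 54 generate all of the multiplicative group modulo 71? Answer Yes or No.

φ(71) = 71 − 1 = 70 = 2 · 5 · 7.
It suffices to check that the order of 54 is not a proper divisor of 70: compute 54^(70/q) for q ∈ {2, 5, 7}.
54^35 ≡ 1 (mod 71)  [q = 2: ≡ 1 ✗]
54^14 ≡ 25 (mod 71)  [q = 5: ≢ 1 ✓]
54^10 ≡ 1 (mod 71)  [q = 7: ≡ 1 ✗]
Since 54^35 ≡ 1, the order of 54 divides 35 < 70, so 54 is not a primitive root.

No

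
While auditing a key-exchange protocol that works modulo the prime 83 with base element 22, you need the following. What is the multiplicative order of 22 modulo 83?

82

By Lagrange's theorem, ord_83(22) divides φ(83) = 83 − 1 = 82 = 2 · 41.
Divisors of 82: 1, 2, 41, 82.
Check 22^d mod 83 for each divisor in increasing order:
22^1 ≡ 22 (mod 83)
22^2 ≡ 69 (mod 83)
22^41 ≡ 82 (mod 83)
22^82 ≡ 1 (mod 83) ✓
Therefore the multiplicative order of 22 modulo 83 is 82.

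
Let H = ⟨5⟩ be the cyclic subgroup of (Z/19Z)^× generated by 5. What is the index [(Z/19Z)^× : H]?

2

ord(5) | φ(19) = 19 − 1 = 18 = 2 · 3^2.
Divisors of 18: 1, 2, 3, 6, 9, 18.
Check 5^d mod 19 for each divisor in increasing order:
5^1 ≡ 5
5^2 ≡ 6
5^3 ≡ 11
5^6 ≡ 7
5^9 ≡ 1
The order of 5 is 9, so the subgroup it generates has 9 elements.
Index = |(Z/19Z)^×| / |⟨5⟩| = 18 / 9 = 2.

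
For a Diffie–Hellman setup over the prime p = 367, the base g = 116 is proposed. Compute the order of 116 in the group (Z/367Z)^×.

366

The order of 116 must divide φ(367) = 367 − 1 = 366 = 2 · 3 · 61.
Divisors of 366: 1, 2, 3, 6, 61, 122, 183, 366.
Test each divisor d:
116^1 ≡ 116 (mod 367)
116^2 ≡ 244 (mod 367)
116^3 ≡ 45 (mod 367)
116^6 ≡ 190 (mod 367)
116^61 ≡ 84 (mod 367)
116^122 ≡ 83 (mod 367)
116^183 ≡ 366 (mod 367)
116^366 ≡ 1 (mod 367) ✓
Therefore the multiplicative order of 116 modulo 367 is 366.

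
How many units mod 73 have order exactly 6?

φ(73) = 73 − 1 = 72 = 2^3 · 3^2.
(Z/73Z)^× is cyclic (|G| = 72); a cyclic group of order m has exactly φ(d) elements of each order d | m, and none otherwise.
6 = 2 · 3 divides 72, and φ(6) = 2.

2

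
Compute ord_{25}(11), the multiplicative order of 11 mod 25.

ord(11) | φ(25) = φ(5^2) = 5·(5−1) = 20 = 2^2 · 5.
Divisors of 20: 1, 2, 4, 5, 10, 20.
Evaluate successive powers at the divisors of 20:
11^1 ≡ 11 (mod 25)
11^2 ≡ 21 (mod 25)
11^4 ≡ 16 (mod 25)
11^5 ≡ 1 (mod 25) ✓
The smallest such exponent is 5, so the order of 11 is 5.

5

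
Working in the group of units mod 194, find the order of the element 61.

ord(61) | φ(194) = φ(2)·φ(97) = 1·96 = 96 = 2^5 · 3.
Divisors of 96: 1, 2, 3, 4, 6, 8, 12, 16, 24, 32, 48, 96.
Test each divisor d:
61^1 ≡ 61 (mod 194)
61^2 ≡ 35 (mod 194)
61^3 ≡ 1 (mod 194) ✓
Hence ord(61) = 3.

3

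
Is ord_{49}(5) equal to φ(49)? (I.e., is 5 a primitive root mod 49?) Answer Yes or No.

φ(49) = φ(7^2) = 7·(7−1) = 42 = 2 · 3 · 7.
5 is a primitive root mod 49 iff 5^(φ(49)/q) ≢ 1 for every prime q | φ(49), i.e. q ∈ {2, 3, 7}.
5^21 ≡ 48 (mod 49)  [q = 2: ≢ 1 ✓]
5^14 ≡ 18 (mod 49)  [q = 3: ≢ 1 ✓]
5^6 ≡ 43 (mod 49)  [q = 7: ≢ 1 ✓]
All checks pass, so 5 has order 42 and is a primitive root modulo 49.

Yes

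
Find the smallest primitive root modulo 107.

2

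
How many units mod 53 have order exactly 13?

12

φ(53) = 53 − 1 = 52 = 2^2 · 13.
In a cyclic group of order 52, there are φ(d) elements of order d for each divisor d of 52, and zero for non-divisors.
13 | 52, and φ(13) = 13 − 1 = 12.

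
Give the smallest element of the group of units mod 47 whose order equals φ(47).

φ(47) = 47 − 1 = 46 = 2 · 23.
Test candidates g = 2, 3, … against the prime factors q ∈ {2, 23} of φ(47): g is a generator iff g^(46/q) ≢ 1 for every such q.
g = 2: 2^23 ≡ 1 — hits 1, so not a primitive root.
g = 3: 3^23 ≡ 1 — hits 1, so not a primitive root.
g = 4: 4^23 ≡ 1 — hits 1, so not a primitive root.
g = 5: 5^23 ≡ 46; 5^2 ≡ 25 — none is 1, so 5 is a primitive root.
The smallest primitive root modulo 47 is 5.

5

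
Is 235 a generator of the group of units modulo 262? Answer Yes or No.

Yes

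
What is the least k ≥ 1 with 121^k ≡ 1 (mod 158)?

ord(121) | φ(158) = φ(2)·φ(79) = 1·78 = 78 = 2 · 3 · 13.
Divisors of 78: 1, 2, 3, 6, 13, 26, 39, 78.
Test each divisor d:
121^1 ≡ 121 (mod 158)
121^2 ≡ 105 (mod 158)
121^3 ≡ 65 (mod 158)
121^6 ≡ 117 (mod 158)
121^13 ≡ 55 (mod 158)
121^26 ≡ 23 (mod 158)
121^39 ≡ 1 (mod 158) ✓
The smallest such exponent is 39, so the order of 121 is 39.

39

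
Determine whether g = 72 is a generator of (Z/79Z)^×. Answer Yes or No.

φ(79) = 79 − 1 = 78 = 2 · 3 · 13.
An element g generates (Z/79Z)^× iff g^(78/q) ≢ 1 (mod 79) for each prime q ∈ {2, 3, 13}.
72^39 ≡ 1 (mod 79)  [q = 2: ≡ 1 ✗]
72^26 ≡ 55 (mod 79)  [q = 3: ≢ 1 ✓]
72^6 ≡ 18 (mod 79)  [q = 13: ≢ 1 ✓]
72^39 ≡ 1 shows ord(72) | 39, strictly less than φ(79); not a primitive root.

No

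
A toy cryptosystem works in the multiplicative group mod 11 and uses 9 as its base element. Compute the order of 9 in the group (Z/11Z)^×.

5

The order of 9 must divide φ(11) = 11 − 1 = 10 = 2 · 5.
Divisors of 10: 1, 2, 5, 10.
Check 9^d mod 11 for each divisor in increasing order:
9^1 ≡ 9 (mod 11)
9^2 ≡ 4 (mod 11)
9^5 ≡ 1 (mod 11) ✓
So ord_11(9) = 5.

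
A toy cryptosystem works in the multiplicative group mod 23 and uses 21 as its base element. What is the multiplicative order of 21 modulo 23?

22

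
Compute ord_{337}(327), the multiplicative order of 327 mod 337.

ord(327) | φ(337) = 337 − 1 = 336 = 2^4 · 3 · 7.
Divisors of 336: 1, 2, 3, 4, 6, 7, 8, 12, 14, 16, 21, 24, 28, 42, 48, 56, 84, 112, 168, 336.
Compute 327^d (mod 337) for the divisors d until we hit 1:
327^1 ≡ 327
327^2 ≡ 100
327^3 ≡ 11
327^4 ≡ 227
327^6 ≡ 121
327^7 ≡ 138
327^8 ≡ 305
327^12 ≡ 150
327^14 ≡ 172
327^16 ≡ 13
327^21 ≡ 146
327^24 ≡ 258
327^28 ≡ 265
327^42 ≡ 85
327^48 ≡ 175
327^56 ≡ 129
327^84 ≡ 148
327^112 ≡ 128
327^168 ≡ 336
327^336 ≡ 1
Hence ord(327) = 336.

336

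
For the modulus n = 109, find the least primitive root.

φ(109) = 109 − 1 = 108 = 2^2 · 3^3.
g is a primitive root iff g^(108/q) ≢ 1 (mod 109) for each prime q ∈ {2, 3}.
g = 2: 2^54 ≡ 108; 2^36 ≡ 1 — hits 1, so not a primitive root.
g = 3: 3^54 ≡ 1 — hits 1, so not a primitive root.
g = 4: 4^54 ≡ 1 — hits 1, so not a primitive root.
g = 5: 5^54 ≡ 1 — hits 1, so not a primitive root.
g = 6: 6^54 ≡ 108; 6^36 ≡ 63 — none is 1, so 6 is a primitive root.
Hence the least primitive root of 109 is 6.

6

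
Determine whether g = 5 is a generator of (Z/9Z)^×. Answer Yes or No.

φ(9) = φ(3^2) = 3·(3−1) = 6 = 2 · 3.
It suffices to check that the order of 5 is not a proper divisor of 6: compute 5^(6/q) for q ∈ {2, 3}.
5^3 ≡ 8 (mod 9)  [q = 2: ≢ 1 ✓]
5^2 ≡ 7 (mod 9)  [q = 3: ≢ 1 ✓]
Every test exponent gives a nontrivial residue, hence 5 generates the full group.

Yes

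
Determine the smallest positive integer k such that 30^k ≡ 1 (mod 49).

3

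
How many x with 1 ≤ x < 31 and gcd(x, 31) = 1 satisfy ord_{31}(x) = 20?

0

φ(31) = 31 − 1 = 30 = 2 · 3 · 5.
(Z/31Z)^× is cyclic (|G| = 30); a cyclic group of order m has exactly φ(d) elements of each order d | m, and none otherwise.
20 does not divide 30, so no element of (Z/31Z)^× has order 20.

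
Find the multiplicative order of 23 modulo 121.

By Lagrange's theorem, ord_121(23) divides φ(121) = φ(11^2) = 11·(11−1) = 110 = 2 · 5 · 11.
Divisors of 110: 1, 2, 5, 10, 11, 22, 55, 110.
Evaluate successive powers at the divisors of 110:
23^1 ≡ 23 (mod 121)
23^2 ≡ 45 (mod 121)
23^5 ≡ 111 (mod 121)
23^10 ≡ 100 (mod 121)
23^11 ≡ 1 (mod 121) ✓
So ord_121(23) = 11.

11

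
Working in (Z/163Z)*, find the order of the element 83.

Since 83 ∈ (Z/163Z)^×, its order divides φ(163) = 163 − 1 = 162 = 2 · 3^4.
Divisors of 162: 1, 2, 3, 6, 9, 18, 27, 54, 81, 162.
Evaluate successive powers at the divisors of 162:
83^1 ≡ 83 (mod 163)
83^2 ≡ 43 (mod 163)
83^3 ≡ 146 (mod 163)
83^6 ≡ 126 (mod 163)
83^9 ≡ 140 (mod 163)
83^18 ≡ 40 (mod 163)
83^27 ≡ 58 (mod 163)
83^54 ≡ 104 (mod 163)
83^81 ≡ 1 (mod 163) ✓
Hence ord(83) = 81.

81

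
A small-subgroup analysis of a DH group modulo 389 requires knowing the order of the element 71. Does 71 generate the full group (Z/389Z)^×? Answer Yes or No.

φ(389) = 389 − 1 = 388 = 2^2 · 97.
Test 71^(388/q) mod 389 for each prime factor q of 388:
71^194 ≡ 388 (mod 389)  [q = 2: ≢ 1 ✓]
71^4 ≡ 256 (mod 389)  [q = 97: ≢ 1 ✓]
All checks pass, so 71 has order 388 and is a primitive root modulo 389.

Yes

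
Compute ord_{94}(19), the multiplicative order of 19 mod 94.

By Lagrange's theorem, ord_94(19) divides φ(94) = φ(2)·φ(47) = 1·46 = 46 = 2 · 23.
Divisors of 46: 1, 2, 23, 46.
Compute 19^d (mod 94) for the divisors d until we hit 1:
19^1 ≡ 19 (mod 94)
19^2 ≡ 79 (mod 94)
19^23 ≡ 93 (mod 94)
19^46 ≡ 1 (mod 94) ✓
Hence ord(19) = 46.

46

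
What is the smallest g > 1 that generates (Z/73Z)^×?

5

φ(73) = 73 − 1 = 72 = 2^3 · 3^2.
Test candidates g = 2, 3, … against the prime factors q ∈ {2, 3} of φ(73): g is a generator iff g^(72/q) ≢ 1 for every such q.
g = 2: 2^36 ≡ 1 — hits 1, so not a primitive root.
g = 3: 3^36 ≡ 1 — hits 1, so not a primitive root.
g = 4: 4^36 ≡ 1 — hits 1, so not a primitive root.
g = 5: 5^36 ≡ 72; 5^24 ≡ 8 — none is 1, so 5 is a primitive root.
So 5 is the smallest generator of (Z/73Z)^×.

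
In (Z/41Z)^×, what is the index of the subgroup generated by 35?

The order of 35 must divide φ(41) = 41 − 1 = 40 = 2^3 · 5.
Divisors of 40: 1, 2, 4, 5, 8, 10, 20, 40.
Evaluate successive powers at the divisors of 40:
35^1 ≡ 35 (mod 41)
35^2 ≡ 36 (mod 41)
35^4 ≡ 25 (mod 41)
35^5 ≡ 14 (mod 41)
35^8 ≡ 10 (mod 41)
35^10 ≡ 32 (mod 41)
35^20 ≡ 40 (mod 41)
35^40 ≡ 1 (mod 41) ✓
Thus |⟨35⟩| = ord(35) = 40.
Index = |(Z/41Z)^×| / |⟨35⟩| = 40 / 40 = 1.

1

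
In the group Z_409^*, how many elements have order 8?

4

φ(409) = 409 − 1 = 408 = 2^3 · 3 · 17.
Since (Z/409Z)^× is cyclic of order 408, the number of elements of order d is φ(d) when d | 408 and 0 otherwise.
8 = 2^3 divides 408, and φ(8) = 4.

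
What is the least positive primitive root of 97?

φ(97) = 97 − 1 = 96 = 2^5 · 3.
Test candidates g = 2, 3, … against the prime factors q ∈ {2, 3} of φ(97): g is a generator iff g^(96/q) ≢ 1 for every such q.
g = 2: 2^48 ≡ 1 — hits 1, so not a primitive root.
g = 3: 3^48 ≡ 1 — hits 1, so not a primitive root.
g = 4: 4^48 ≡ 1 — hits 1, so not a primitive root.
g = 5: 5^48 ≡ 96; 5^32 ≡ 35 — none is 1, so 5 is a primitive root.
The smallest primitive root modulo 97 is 5.

5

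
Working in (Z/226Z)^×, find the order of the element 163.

ord(163) | φ(226) = φ(2)·φ(113) = 1·112 = 112 = 2^4 · 7.
Divisors of 112: 1, 2, 4, 7, 8, 14, 16, 28, 56, 112.
Evaluate successive powers at the divisors of 112:
163^1 ≡ 163
163^2 ≡ 127
163^4 ≡ 83
163^7 ≡ 131
163^8 ≡ 109
163^14 ≡ 211
163^16 ≡ 129
163^28 ≡ 225
163^56 ≡ 1
The smallest such exponent is 56, so the order of 163 is 56.

56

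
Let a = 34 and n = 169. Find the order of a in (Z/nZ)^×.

52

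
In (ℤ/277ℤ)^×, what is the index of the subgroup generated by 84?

12

Since 84 ∈ (Z/277Z)^×, its order divides φ(277) = 277 − 1 = 276 = 2^2 · 3 · 23.
Divisors of 276: 1, 2, 3, 4, 6, 12, 23, 46, 69, 92, 138, 276.
Evaluate successive powers at the divisors of 276:
84^1 ≡ 84 (mod 277)
84^2 ≡ 131 (mod 277)
84^3 ≡ 201 (mod 277)
84^4 ≡ 264 (mod 277)
84^6 ≡ 236 (mod 277)
84^12 ≡ 19 (mod 277)
84^23 ≡ 1 (mod 277) ✓
Thus |⟨84⟩| = ord(84) = 23.
The index is φ(277) / ord(84) = 276 / 23 = 12.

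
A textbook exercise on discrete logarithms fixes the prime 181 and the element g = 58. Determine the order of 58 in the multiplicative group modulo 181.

ord(58) | φ(181) = 181 − 1 = 180 = 2^2 · 3^2 · 5.
Divisors of 180: 1, 2, 3, 4, 5, 6, 9, 10, 12, 15, 18, 20, 30, 36, 45, 60, 90, 180.
Evaluate successive powers at the divisors of 180:
58^1 ≡ 58 (mod 181)
58^2 ≡ 106 (mod 181)
58^3 ≡ 175 (mod 181)
58^4 ≡ 14 (mod 181)
58^5 ≡ 88 (mod 181)
58^6 ≡ 36 (mod 181)
58^9 ≡ 146 (mod 181)
58^10 ≡ 142 (mod 181)
58^12 ≡ 29 (mod 181)
58^15 ≡ 7 (mod 181)
58^18 ≡ 139 (mod 181)
58^20 ≡ 73 (mod 181)
58^30 ≡ 49 (mod 181)
58^36 ≡ 135 (mod 181)
58^45 ≡ 162 (mod 181)
58^60 ≡ 48 (mod 181)
58^90 ≡ 180 (mod 181)
58^180 ≡ 1 (mod 181) ✓
Therefore the multiplicative order of 58 modulo 181 is 180.

180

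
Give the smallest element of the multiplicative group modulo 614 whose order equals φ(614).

φ(614) = φ(2)·φ(307) = 1·306 = 306 = 2 · 3^2 · 17.
g is a primitive root iff g^(306/q) ≢ 1 (mod 614) for each prime q ∈ {2, 3, 17}.
g = 2: gcd(2, 614) = 2 > 1, not a unit — skip.
g = 3: 3^153 ≡ 613; 3^102 ≡ 1 — hits 1, so not a primitive root.
g = 4: gcd(4, 614) = 2 > 1, not a unit — skip.
g = 5: 5^153 ≡ 613; 5^102 ≡ 289; 5^18 ≡ 81 — none is 1, so 5 is a primitive root.
The smallest primitive root modulo 614 is 5.

5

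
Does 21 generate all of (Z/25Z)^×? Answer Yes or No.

No

φ(25) = φ(5^2) = 5·(5−1) = 20 = 2^2 · 5.
An element g generates (Z/25Z)^× iff g^(20/q) ≢ 1 (mod 25) for each prime q ∈ {2, 5}.
21^10 ≡ 1 (mod 25)  [q = 2: ≡ 1 ✗]
21^4 ≡ 6 (mod 25)  [q = 5: ≢ 1 ✓]
The check at q = 2 fails, so 21 generates a proper subgroup.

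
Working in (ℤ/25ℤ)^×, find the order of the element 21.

ord(21) | φ(25) = φ(5^2) = 5·(5−1) = 20 = 2^2 · 5.
Divisors of 20: 1, 2, 4, 5, 10, 20.
Compute 21^d (mod 25) for the divisors d until we hit 1:
21^1 ≡ 21 (mod 25)
21^2 ≡ 16 (mod 25)
21^4 ≡ 6 (mod 25)
21^5 ≡ 1 (mod 25) ✓
The smallest such exponent is 5, so the order of 21 is 5.

5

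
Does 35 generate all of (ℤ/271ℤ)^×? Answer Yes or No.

φ(271) = 271 − 1 = 270 = 2 · 3^3 · 5.
An element g generates (Z/271Z)^× iff g^(270/q) ≢ 1 (mod 271) for each prime q ∈ {2, 3, 5}.
35^135 ≡ 1 (mod 271)  [q = 2: ≡ 1 ✗]
35^90 ≡ 1 (mod 271)  [q = 3: ≡ 1 ✗]
35^54 ≡ 100 (mod 271)  [q = 5: ≢ 1 ✓]
Since 35^135 ≡ 1, the order of 35 divides 135 < 270, so 35 is not a primitive root.

No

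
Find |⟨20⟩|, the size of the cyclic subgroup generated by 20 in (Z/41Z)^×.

By Lagrange's theorem, ord_41(20) divides φ(41) = 41 − 1 = 40 = 2^3 · 5.
Divisors of 40: 1, 2, 4, 5, 8, 10, 20, 40.
Test each divisor d:
20^1 ≡ 20 (mod 41)
20^2 ≡ 31 (mod 41)
20^4 ≡ 18 (mod 41)
20^5 ≡ 32 (mod 41)
20^8 ≡ 37 (mod 41)
20^10 ≡ 40 (mod 41)
20^20 ≡ 1 (mod 41) ✓
So ord_41(20) = 20.

20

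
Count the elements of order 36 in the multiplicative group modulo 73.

φ(73) = 73 − 1 = 72 = 2^3 · 3^2.
In a cyclic group of order 72, there are φ(d) elements of order d for each divisor d of 72, and zero for non-divisors.
36 = 2^2 · 3^2 divides 72, and φ(36) = 12.

12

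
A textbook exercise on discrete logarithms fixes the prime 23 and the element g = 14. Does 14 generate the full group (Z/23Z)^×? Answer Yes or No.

Yes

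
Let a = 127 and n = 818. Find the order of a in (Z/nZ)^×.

408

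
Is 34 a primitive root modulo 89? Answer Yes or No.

φ(89) = 89 − 1 = 88 = 2^3 · 11.
An element g generates (Z/89Z)^× iff g^(88/q) ≢ 1 (mod 89) for each prime q ∈ {2, 11}.
34^44 ≡ 1 (mod 89)  [q = 2: ≡ 1 ✗]
34^8 ≡ 1 (mod 89)  [q = 11: ≡ 1 ✗]
The check at q = 2 fails, so 34 generates a proper subgroup.

No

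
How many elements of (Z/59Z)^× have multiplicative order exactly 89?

0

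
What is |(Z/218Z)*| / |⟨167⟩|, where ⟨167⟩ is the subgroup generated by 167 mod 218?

Since 167 ∈ (Z/218Z)^×, its order divides φ(218) = φ(2)·φ(109) = 1·108 = 108 = 2^2 · 3^3.
Divisors of 108: 1, 2, 3, 4, 6, 9, 12, 18, 27, 36, 54, 108.
Test each divisor d:
167^1 ≡ 167 (mod 218)
167^2 ≡ 203 (mod 218)
167^3 ≡ 111 (mod 218)
167^4 ≡ 7 (mod 218)
167^6 ≡ 113 (mod 218)
167^9 ≡ 117 (mod 218)
167^12 ≡ 125 (mod 218)
167^18 ≡ 173 (mod 218)
167^27 ≡ 185 (mod 218)
167^36 ≡ 63 (mod 218)
167^54 ≡ 217 (mod 218)
167^108 ≡ 1 (mod 218) ✓
The order of 167 is 108, so the subgroup it generates has 108 elements.
Index = |(Z/218Z)^×| / |⟨167⟩| = 108 / 108 = 1.

1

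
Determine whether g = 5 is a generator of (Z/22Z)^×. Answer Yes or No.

φ(22) = φ(2)·φ(11) = 1·10 = 10 = 2 · 5.
It suffices to check that the order of 5 is not a proper divisor of 10: compute 5^(10/q) for q ∈ {2, 5}.
5^5 ≡ 1 (mod 22)  [q = 2: ≡ 1 ✗]
5^2 ≡ 3 (mod 22)  [q = 5: ≢ 1 ✓]
5^5 ≡ 1 shows ord(5) | 5, strictly less than φ(22); not a primitive root.

No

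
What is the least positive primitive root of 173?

2

φ(173) = 173 − 1 = 172 = 2^2 · 43.
Test candidates g = 2, 3, … against the prime factors q ∈ {2, 43} of φ(173): g is a generator iff g^(172/q) ≢ 1 for every such q.
g = 2: 2^86 ≡ 172; 2^4 ≡ 16 — none is 1, so 2 is a primitive root.
So 2 is the smallest generator of (Z/173Z)^×.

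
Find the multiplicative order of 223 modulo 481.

Since 223 ∈ (Z/481Z)^×, its order divides φ(481) = φ(13·37) = (13−1)·(37−1) = 12·36 = 432 = 2^4 · 3^3.
Divisors of 432: 1, 2, 3, 4, 6, 8, 9, 12, 16, 18, 24, 27, 36, 48, 54, 72, 108, 144, 216, 432.
Evaluate successive powers at the divisors of 432:
223^1 ≡ 223 (mod 481)
223^2 ≡ 186 (mod 481)
223^3 ≡ 112 (mod 481)
223^4 ≡ 445 (mod 481)
223^6 ≡ 38 (mod 481)
223^8 ≡ 334 (mod 481)
223^9 ≡ 408 (mod 481)
223^12 ≡ 1 (mod 481) ✓
Therefore the multiplicative order of 223 modulo 481 is 12.

12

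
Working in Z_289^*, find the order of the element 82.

272

Since 82 ∈ (Z/289Z)^×, its order divides φ(289) = φ(17^2) = 17·(17−1) = 272 = 2^4 · 17.
Divisors of 272: 1, 2, 4, 8, 16, 17, 34, 68, 136, 272.
Compute 82^d (mod 289) for the divisors d until we hit 1:
82^1 ≡ 82
82^2 ≡ 77
82^4 ≡ 149
82^8 ≡ 237
82^16 ≡ 103
82^17 ≡ 65
82^34 ≡ 179
82^68 ≡ 251
82^136 ≡ 288
82^272 ≡ 1
So ord_289(82) = 272.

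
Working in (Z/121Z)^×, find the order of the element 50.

The order of 50 must divide φ(121) = φ(11^2) = 11·(11−1) = 110 = 2 · 5 · 11.
Divisors of 110: 1, 2, 5, 10, 11, 22, 55, 110.
Compute 50^d (mod 121) for the divisors d until we hit 1:
50^1 ≡ 50
50^2 ≡ 80
50^5 ≡ 76
50^10 ≡ 89
50^11 ≡ 94
50^22 ≡ 3
50^55 ≡ 120
50^110 ≡ 1
Therefore the multiplicative order of 50 modulo 121 is 110.

110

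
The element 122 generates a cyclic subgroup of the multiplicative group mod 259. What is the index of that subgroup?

36

By Lagrange's theorem, ord_259(122) divides φ(259) = φ(7·37) = (7−1)·(37−1) = 6·36 = 216 = 2^3 · 3^3.
Divisors of 216: 1, 2, 3, 4, 6, 8, 9, 12, 18, 24, 27, 36, 54, 72, 108, 216.
Check 122^d mod 259 for each divisor in increasing order:
122^1 ≡ 122 (mod 259)
122^2 ≡ 121 (mod 259)
122^3 ≡ 258 (mod 259)
122^4 ≡ 137 (mod 259)
122^6 ≡ 1 (mod 259) ✓
So ord_259(122) = 6, hence |⟨122⟩| = 6.
The index is φ(259) / ord(122) = 216 / 6 = 36.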